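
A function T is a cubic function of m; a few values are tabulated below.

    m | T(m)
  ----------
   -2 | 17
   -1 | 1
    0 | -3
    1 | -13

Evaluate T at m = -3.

Write T(m) = am³ + bm² + cm + d; the 4 given values yield a linear system in the 4 coefficients.
Solving, T(m) = -3m³ - 3m² - 4m - 3.
Then T(-3) = 63.

63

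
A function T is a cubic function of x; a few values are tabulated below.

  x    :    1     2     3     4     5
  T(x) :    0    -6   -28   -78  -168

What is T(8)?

-798

First differences: -6, -22, -50, -90. Second differences: -16, -28, -40. Third differences: -12, -12.
Level-3 differences are constant, so T has degree 3.
Fitting a degree-3 polynomial gives T(x) = -2x³ + 4x² - 4x + 2.
Then T(8) = -798.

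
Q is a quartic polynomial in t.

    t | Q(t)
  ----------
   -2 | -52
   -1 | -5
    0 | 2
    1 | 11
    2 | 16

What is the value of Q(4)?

-250

Write Q(t) = at^4 + bt³ + ct² + dt + e; the 5 given values yield a linear system in the 5 coefficients.
Solving, Q(t) = -2t^4 + 3t³ + 3t² + 5t + 2.
Then Q(4) = -250.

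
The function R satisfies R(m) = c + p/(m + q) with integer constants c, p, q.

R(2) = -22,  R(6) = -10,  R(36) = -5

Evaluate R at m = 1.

-40

(R(m) − c)(m + q) = p for each data point; the three points give a linear system in c and q, then p follows.
Solving: c = -4, q = 0, p = -36, so R(m) = -4 − 36/(m + 0).
Then R(1) = -4 − 36/1 = -40.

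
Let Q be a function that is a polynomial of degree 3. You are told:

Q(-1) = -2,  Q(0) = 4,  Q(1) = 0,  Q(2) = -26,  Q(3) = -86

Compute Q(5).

-356

First differences: 6, -4, -26, -60. Second differences: -10, -22, -34. Third differences: -12, -12.
Level-3 differences are constant, so Q has degree 3.
Fitting a degree-3 polynomial gives Q(k) = -2k³ - 5k² + 3k + 4.
Then Q(5) = -356.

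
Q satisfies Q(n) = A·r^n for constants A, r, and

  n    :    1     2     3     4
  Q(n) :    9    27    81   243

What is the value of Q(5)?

Consecutive ratio: 27/9 = 3, and 81/27 = 3, so r = 3.
Then A·3^1 = 9 gives A = 3, and Q(n) = 3·3^n.
Q(5) = 3·3^5 = 729.

729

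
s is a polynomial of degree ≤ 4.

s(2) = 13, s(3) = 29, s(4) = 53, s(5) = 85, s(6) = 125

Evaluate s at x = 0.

Write s(x) = ax^4 + bx³ + cx² + dx + e; the 5 given values yield a linear system in the 5 coefficients.
Solving, the top 2 coefficients vanish, and s(x) = 4x² - 4x + 5.
Then s(0) = 5.

5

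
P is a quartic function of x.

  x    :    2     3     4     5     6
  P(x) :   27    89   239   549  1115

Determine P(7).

Write P(x) = ax^4 + bx³ + cx² + dx + e; the 5 given values yield a linear system in the 5 coefficients.
Solving, P(x) = x^4 - 2x³ + 7x² - 1.
Then P(7) = 2057.

2057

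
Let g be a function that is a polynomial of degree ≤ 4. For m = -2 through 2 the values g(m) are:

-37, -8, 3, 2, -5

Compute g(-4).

First differences: 29, 11, -1, -7. Second differences: -18, -12, -6. Third differences: 6, 6.
Level-3 differences are constant, so g has degree 3.
Fitting a degree-3 polynomial gives g(m) = m³ - 6m² + 4m + 3.
Then g(-4) = -173.

-173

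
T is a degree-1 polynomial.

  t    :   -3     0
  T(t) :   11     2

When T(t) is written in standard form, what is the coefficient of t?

-3

Write T(t) = at + b; the 2 given values yield a linear system in the 2 coefficients.
Solving, T(t) = -3t + 2.
The coefficient of t is -3.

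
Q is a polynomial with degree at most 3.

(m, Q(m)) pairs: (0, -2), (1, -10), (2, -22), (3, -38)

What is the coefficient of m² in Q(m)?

-2

First differences: -8, -12, -16. Second differences: -4, -4.
Level-2 differences are constant, so Q has degree 2.
Fitting a degree-2 polynomial gives Q(m) = -2m² - 6m - 2.
The coefficient of m² is -2.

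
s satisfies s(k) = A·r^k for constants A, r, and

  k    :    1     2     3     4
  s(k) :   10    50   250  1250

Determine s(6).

31250

Consecutive ratio: 50/10 = 5, and 250/50 = 5, so r = 5.
Then A·5^1 = 10 gives A = 2, and s(k) = 2·5^k.
s(6) = 2·5^6 = 31250.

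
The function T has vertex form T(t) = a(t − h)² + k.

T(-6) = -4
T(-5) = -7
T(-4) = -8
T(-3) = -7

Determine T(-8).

8

First differences -3, -1, 1; second difference 2 = 2a, so a = 1.
Expanding, the t-coefficient is −2ah = -2h; matching it to the data gives h = -4, and then k = -8.
So T(t) = 1(t + 4)² − 8.
T(-8) = 1·(-4)² − 8 = 8.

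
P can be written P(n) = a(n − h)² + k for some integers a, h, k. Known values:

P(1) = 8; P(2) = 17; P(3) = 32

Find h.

0

First differences 9, 15; second difference 6 = 2a, so a = 3.
Expanding, the n-coefficient is −2ah = -6h; matching it to the data gives h = 0, and then k = 5.
So P(n) = 3(n + 0)² + 5.
Hence h = 0.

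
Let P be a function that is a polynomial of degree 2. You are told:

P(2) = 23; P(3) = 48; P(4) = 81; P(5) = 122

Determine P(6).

171

First differences: 25, 33, 41. Second differences: 8, 8.
Level-2 differences are constant, so P has degree 2.
Extending the table by one column gives the next first difference 49, so P(6) = 122 + 49 = 171.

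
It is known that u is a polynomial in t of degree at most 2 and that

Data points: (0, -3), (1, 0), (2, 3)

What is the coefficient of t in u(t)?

Write u(t) = at² + bt + c; the 3 given values yield a linear system in the 3 coefficients.
Solving, the leading coefficient vanishes, and u(t) = 3t - 3.
The coefficient of t is 3.

3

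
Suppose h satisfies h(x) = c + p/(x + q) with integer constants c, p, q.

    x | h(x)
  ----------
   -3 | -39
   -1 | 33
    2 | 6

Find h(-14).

-6

(h(x) − c)(x + q) = p for each data point; the three points give a linear system in c and q, then p follows.
Solving: c = -3, q = 2, p = 36, so h(x) = -3 + 36/(x + 2).
Then h(-14) = -3 + 36/(-12) = -6.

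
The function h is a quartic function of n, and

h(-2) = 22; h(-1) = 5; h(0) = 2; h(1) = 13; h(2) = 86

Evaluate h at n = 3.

317

Write h(n) = an^4 + bn³ + cn² + dn + e; the 5 given values yield a linear system in the 5 coefficients.
Solving, h(n) = 2n^4 + 4n³ + 5n² + 2.
Then h(3) = 317.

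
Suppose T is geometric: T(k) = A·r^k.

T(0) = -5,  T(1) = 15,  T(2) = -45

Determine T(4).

-405

Consecutive ratio: 15/(-5) = -3, and -45/15 = -3, so r = -3.
Then A·(-3)^0 = -5 gives A = -5, and T(k) = -5·(-3)^k.
T(4) = -5·(-3)^4 = -405.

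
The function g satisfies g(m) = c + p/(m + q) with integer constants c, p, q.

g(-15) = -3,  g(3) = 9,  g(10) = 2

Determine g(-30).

-2

(g(m) − c)(m + q) = p for each data point; the three points give a linear system in c and q, then p follows.
Solving: c = -1, q = 0, p = 30, so g(m) = -1 + 30/(m + 0).
Then g(-30) = -1 + 30/(-30) = -2.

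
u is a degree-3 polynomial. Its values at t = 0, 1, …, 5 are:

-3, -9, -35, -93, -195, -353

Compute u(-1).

-5

First differences: -6, -26, -58, -102, -158. Second differences: -20, -32, -44, -56. Third differences: -12, -12, -12.
Level-3 differences are constant, so u has degree 3.
Fitting a degree-3 polynomial gives u(t) = -2t³ - 4t² - 3.
Then u(-1) = -5.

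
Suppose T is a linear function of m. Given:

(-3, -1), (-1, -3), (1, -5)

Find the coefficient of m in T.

-1

Write T(m) = am + b; the 3 given values yield a linear system in the 2 coefficients.
Solving, T(m) = -m - 4.
The coefficient of m is -1.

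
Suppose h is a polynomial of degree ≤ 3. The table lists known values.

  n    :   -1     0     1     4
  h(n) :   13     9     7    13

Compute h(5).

19

Write h(n) = an³ + bn² + cn + d; the 4 given values yield a linear system in the 4 coefficients.
Solving, the leading coefficient vanishes, and h(n) = n² - 3n + 9.
Then h(5) = 19.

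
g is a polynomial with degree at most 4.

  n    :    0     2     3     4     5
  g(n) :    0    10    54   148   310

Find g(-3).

-90

Write g(n) = an^4 + bn³ + cn² + dn + e; the 5 given values yield a linear system in the 5 coefficients.
Solving, the leading coefficient vanishes, and g(n) = 3n³ - 2n² - 3n.
Then g(-3) = -90.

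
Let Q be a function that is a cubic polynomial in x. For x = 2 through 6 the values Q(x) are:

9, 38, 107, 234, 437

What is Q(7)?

734

First differences: 29, 69, 127, 203. Second differences: 40, 58, 76. Third differences: 18, 18.
Level-3 differences are constant, so Q has degree 3.
Fitting a degree-3 polynomial gives Q(x) = 3x³ - 7x² + 7x - 1.
Then Q(7) = 734.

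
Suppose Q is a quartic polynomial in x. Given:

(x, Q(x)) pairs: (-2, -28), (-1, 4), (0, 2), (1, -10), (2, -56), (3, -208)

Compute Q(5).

-1358

First differences: 32, -2, -12, -46, -152. Second differences: -34, -10, -34, -106. Third differences: 24, -24, -72. Fourth differences: -48, -48.
Level-4 differences are constant, so Q has degree 4.
Fitting a degree-4 polynomial gives Q(x) = -2x^4 - 3x² - 7x + 2.
Then Q(5) = -1358.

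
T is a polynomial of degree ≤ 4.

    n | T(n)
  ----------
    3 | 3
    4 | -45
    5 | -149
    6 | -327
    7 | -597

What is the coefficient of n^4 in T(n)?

First differences: -48, -104, -178, -270. Second differences: -56, -74, -92. Third differences: -18, -18.
Level-3 differences are constant, so T has degree 3.
Fitting a degree-3 polynomial gives T(n) = -3n³ + 8n² + 7n - 9.
The coefficient of n^4 is 0.

0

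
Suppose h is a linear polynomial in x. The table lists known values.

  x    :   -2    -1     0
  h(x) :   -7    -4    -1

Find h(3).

Write h(x) = ax + b; the 3 given values yield a linear system in the 2 coefficients.
Solving, h(x) = 3x - 1.
Then h(3) = 8.

8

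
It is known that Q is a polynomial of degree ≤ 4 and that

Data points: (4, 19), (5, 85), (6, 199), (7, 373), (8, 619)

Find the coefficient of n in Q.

First differences: 66, 114, 174, 246. Second differences: 48, 60, 72. Third differences: 12, 12.
Level-3 differences are constant, so Q has degree 3.
Fitting a degree-3 polynomial gives Q(n) = 2n³ - 6n² - 2n - 5.
The coefficient of n is -2.

-2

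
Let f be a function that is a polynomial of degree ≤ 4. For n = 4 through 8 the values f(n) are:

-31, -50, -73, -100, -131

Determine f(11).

First differences: -19, -23, -27, -31. Second differences: -4, -4, -4.
Level-2 differences are constant, so f has degree 2.
Fitting a degree-2 polynomial gives f(n) = -2n² - n + 5.
Then f(11) = -248.

-248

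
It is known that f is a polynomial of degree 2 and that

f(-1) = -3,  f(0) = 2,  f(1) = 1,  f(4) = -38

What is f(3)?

-19

Write f(n) = an² + bn + c; the 4 given values yield a linear system in the 3 coefficients.
Solving, f(n) = -3n² + 2n + 2.
Then f(3) = -19.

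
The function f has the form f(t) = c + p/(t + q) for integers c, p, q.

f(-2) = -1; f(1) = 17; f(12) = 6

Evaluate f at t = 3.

9

(f(t) − c)(t + q) = p for each data point; the three points give a linear system in c and q, then p follows.
Solving: c = 5, q = 0, p = 12, so f(t) = 5 + 12/(t + 0).
Then f(3) = 5 + 12/3 = 9.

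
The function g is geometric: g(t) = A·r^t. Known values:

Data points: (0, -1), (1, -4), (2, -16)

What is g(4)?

-256

Consecutive ratio: -4/(-1) = 4, and -16/(-4) = 4, so r = 4.
Then A·4^0 = -1 gives A = -1, and g(t) = -1·4^t.
g(4) = -1·4^4 = -256.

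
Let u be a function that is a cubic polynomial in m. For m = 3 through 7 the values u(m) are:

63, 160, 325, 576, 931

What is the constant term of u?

0

First differences: 97, 165, 251, 355. Second differences: 68, 86, 104. Third differences: 18, 18.
Level-3 differences are constant, so u has degree 3.
Fitting a degree-3 polynomial gives u(m) = 3m³ - 2m².
The constant term is u(0) = 0.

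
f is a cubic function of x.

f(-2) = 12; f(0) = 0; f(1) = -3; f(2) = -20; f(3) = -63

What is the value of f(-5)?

Write f(x) = ax³ + bx² + cx + d; the 5 given values yield a linear system in the 4 coefficients.
Solving, f(x) = -2x³ - x².
Then f(-5) = 225.

225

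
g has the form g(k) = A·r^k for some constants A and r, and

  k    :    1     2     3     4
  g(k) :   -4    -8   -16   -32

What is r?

Consecutive ratio: -8/(-4) = 2, and -16/(-8) = 2, so r = 2.
Then A·2^1 = -4 gives A = -2, and g(k) = -2·2^k.

2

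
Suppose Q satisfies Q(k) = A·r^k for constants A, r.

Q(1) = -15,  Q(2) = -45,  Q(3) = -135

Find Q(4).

-405

Consecutive ratio: -45/(-15) = 3, and -135/(-45) = 3, so r = 3.
Then A·3^1 = -15 gives A = -5, and Q(k) = -5·3^k.
Q(4) = -5·3^4 = -405.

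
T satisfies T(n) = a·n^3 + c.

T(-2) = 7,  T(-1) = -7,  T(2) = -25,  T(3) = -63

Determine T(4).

-137

From T(-2) = 7 and T(-1) = -7: -8a + c = 7 and -1a + c = -7.
Subtracting: 7a = -14, so a = -2; then c = 7 − (-2)·(-8) = -9.
So T(n) = -2n³ − 9, and T(4) = -137.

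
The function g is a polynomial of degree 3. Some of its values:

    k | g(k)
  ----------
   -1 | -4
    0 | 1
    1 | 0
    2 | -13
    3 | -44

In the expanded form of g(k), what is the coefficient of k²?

-3

Write g(k) = ak³ + bk² + ck + d; the 5 given values yield a linear system in the 4 coefficients.
Solving, g(k) = -k³ - 3k² + 3k + 1.
The coefficient of k² is -3.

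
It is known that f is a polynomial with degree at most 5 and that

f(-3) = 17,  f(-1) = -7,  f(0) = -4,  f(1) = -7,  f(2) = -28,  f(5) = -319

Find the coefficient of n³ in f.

-2

Write f(n) = an^5 + bn^4 + cn³ + dn² + en + p; the 6 given values yield a linear system in the 6 coefficients.
Solving, the top 2 coefficients vanish, and f(n) = -2n³ - 3n² + 2n - 4.
The coefficient of n³ is -2.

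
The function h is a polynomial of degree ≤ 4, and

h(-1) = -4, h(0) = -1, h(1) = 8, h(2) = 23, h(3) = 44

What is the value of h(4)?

71

First differences: 3, 9, 15, 21. Second differences: 6, 6, 6.
Level-2 differences are constant, so h has degree 2.
Fitting a degree-2 polynomial gives h(x) = 3x² + 6x - 1.
Then h(4) = 71.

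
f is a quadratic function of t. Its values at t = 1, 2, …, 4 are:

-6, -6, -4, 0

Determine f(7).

Write f(t) = at² + bt + c; the 4 given values yield a linear system in the 3 coefficients.
Solving, f(t) = t² - 3t - 4.
Then f(7) = 24.

24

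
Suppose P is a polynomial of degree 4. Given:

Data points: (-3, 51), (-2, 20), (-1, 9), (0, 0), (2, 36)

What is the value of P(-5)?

365

Write P(n) = an^4 + bn³ + cn² + dn + e; the 5 given values yield a linear system in the 5 coefficients.
Solving, P(n) = n^4 + 3n³ + 3n² - 8n.
Then P(-5) = 365.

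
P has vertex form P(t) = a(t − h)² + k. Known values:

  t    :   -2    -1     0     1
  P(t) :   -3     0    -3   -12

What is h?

-1

First differences 3, -3, -9; second difference -6 = 2a, so a = -3.
Expanding, the t-coefficient is −2ah = 6h; matching it to the data gives h = -1, and then k = 0.
So P(t) = -3(t + 1)² + 0.
Hence h = -1.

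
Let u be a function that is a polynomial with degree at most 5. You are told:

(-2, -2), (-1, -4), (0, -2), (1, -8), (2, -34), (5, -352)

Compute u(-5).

148

Write u(k) = ak^5 + bk^4 + ck³ + dk² + ek + p; the 6 given values yield a linear system in the 6 coefficients.
Solving, the top 2 coefficients vanish, and u(k) = -2k³ - 4k² - 2.
Then u(-5) = 148.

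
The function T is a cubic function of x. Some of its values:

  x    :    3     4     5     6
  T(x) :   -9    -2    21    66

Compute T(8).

Write T(x) = ax³ + bx² + cx + d; the 4 given values yield a linear system in the 4 coefficients.
Solving, T(x) = x³ - 4x² - 2x + 6.
Then T(8) = 246.

246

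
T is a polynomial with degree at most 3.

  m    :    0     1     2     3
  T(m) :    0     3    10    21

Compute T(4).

36

Write T(m) = am³ + bm² + cm + d; the 4 given values yield a linear system in the 4 coefficients.
Solving, the leading coefficient vanishes, and T(m) = 2m² + m.
Then T(4) = 36.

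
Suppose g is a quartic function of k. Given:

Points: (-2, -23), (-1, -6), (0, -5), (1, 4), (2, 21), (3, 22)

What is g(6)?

First differences: 17, 1, 9, 17, 1. Second differences: -16, 8, 8, -16. Third differences: 24, 0, -24. Fourth differences: -24, -24.
Level-4 differences are constant, so g has degree 4.
Fitting a degree-4 polynomial gives g(k) = -k^4 + 2k³ + 5k² + 3k - 5.
Then g(6) = -671.

-671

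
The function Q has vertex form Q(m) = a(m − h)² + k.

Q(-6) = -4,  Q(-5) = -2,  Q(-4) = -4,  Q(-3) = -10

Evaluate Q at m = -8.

First differences 2, -2, -6; second difference -4 = 2a, so a = -2.
Expanding, the m-coefficient is −2ah = 4h; matching it to the data gives h = -5, and then k = -2.
So Q(m) = -2(m + 5)² − 2.
Q(-8) = -2·(-3)² − 2 = -20.

-20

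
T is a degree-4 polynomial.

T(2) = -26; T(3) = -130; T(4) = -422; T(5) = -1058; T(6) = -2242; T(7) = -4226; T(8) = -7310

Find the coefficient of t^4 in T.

First differences: -104, -292, -636, -1184, -1984, -3084. Second differences: -188, -344, -548, -800, -1100. Third differences: -156, -204, -252, -300. Fourth differences: -48, -48, -48.
Level-4 differences are constant, so T has degree 4.
Fitting a degree-4 polynomial gives T(t) = -2t^4 + 2t³ - 2t² - 2t + 2.
The coefficient of t^4 is -2.

-2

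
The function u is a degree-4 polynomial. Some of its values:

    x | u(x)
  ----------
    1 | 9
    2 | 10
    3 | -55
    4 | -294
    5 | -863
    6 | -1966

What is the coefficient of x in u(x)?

Write u(x) = ax^4 + bx³ + cx² + dx + e; the 6 given values yield a linear system in the 5 coefficients.
Solving, u(x) = -2x^4 + 2x³ + 5x² + 2x + 2.
The coefficient of x is 2.

2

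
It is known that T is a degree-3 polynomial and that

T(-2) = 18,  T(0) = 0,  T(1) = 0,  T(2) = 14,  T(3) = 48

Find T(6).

330

Write T(t) = at³ + bt² + ct + d; the 5 given values yield a linear system in the 4 coefficients.
Solving, T(t) = t³ + 4t² - 5t.
Then T(6) = 330.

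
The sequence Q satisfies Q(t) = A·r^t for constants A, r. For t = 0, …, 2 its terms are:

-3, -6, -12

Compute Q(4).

Consecutive ratio: -6/(-3) = 2, and -12/(-6) = 2, so r = 2.
Then A·2^0 = -3 gives A = -3, and Q(t) = -3·2^t.
Q(4) = -3·2^4 = -48.

-48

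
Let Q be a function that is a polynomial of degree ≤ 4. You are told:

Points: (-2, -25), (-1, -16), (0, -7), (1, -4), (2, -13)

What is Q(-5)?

First differences: 9, 9, 3, -9. Second differences: 0, -6, -12. Third differences: -6, -6.
Level-3 differences are constant, so Q has degree 3.
Fitting a degree-3 polynomial gives Q(x) = -x³ - 3x² + 7x - 7.
Then Q(-5) = 8.

8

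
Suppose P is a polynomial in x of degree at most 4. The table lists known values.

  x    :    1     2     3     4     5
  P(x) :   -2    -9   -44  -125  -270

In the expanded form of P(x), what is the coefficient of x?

2

First differences: -7, -35, -81, -145. Second differences: -28, -46, -64. Third differences: -18, -18.
Level-3 differences are constant, so P has degree 3.
Fitting a degree-3 polynomial gives P(x) = -3x³ + 4x² + 2x - 5.
The coefficient of x is 2.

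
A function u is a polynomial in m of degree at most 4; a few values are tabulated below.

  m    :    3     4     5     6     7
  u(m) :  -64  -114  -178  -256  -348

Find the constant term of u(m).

First differences: -50, -64, -78, -92. Second differences: -14, -14, -14.
Level-2 differences are constant, so u has degree 2.
Fitting a degree-2 polynomial gives u(m) = -7m² - m + 2.
The constant term is u(0) = 2.

2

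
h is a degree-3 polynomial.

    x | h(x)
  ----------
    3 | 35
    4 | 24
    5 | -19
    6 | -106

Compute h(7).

-249

Write h(x) = ax³ + bx² + cx + d; the 4 given values yield a linear system in the 4 coefficients.
Solving, h(x) = -2x³ + 8x² + 7x - 4.
Then h(7) = -249.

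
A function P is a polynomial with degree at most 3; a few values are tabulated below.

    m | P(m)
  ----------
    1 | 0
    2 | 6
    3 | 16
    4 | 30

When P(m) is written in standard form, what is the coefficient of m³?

Write P(m) = am³ + bm² + cm + d; the 4 given values yield a linear system in the 4 coefficients.
Solving, the leading coefficient vanishes, and P(m) = 2m² - 2.
The coefficient of m³ is 0.

0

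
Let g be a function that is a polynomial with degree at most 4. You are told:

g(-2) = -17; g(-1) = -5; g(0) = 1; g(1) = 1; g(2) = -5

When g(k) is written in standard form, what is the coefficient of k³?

First differences: 12, 6, 0, -6. Second differences: -6, -6, -6.
Level-2 differences are constant, so g has degree 2.
Fitting a degree-2 polynomial gives g(k) = -3k² + 3k + 1.
The coefficient of k³ is 0.

0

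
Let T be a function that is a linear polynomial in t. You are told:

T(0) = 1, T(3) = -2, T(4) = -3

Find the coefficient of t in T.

-1

Write T(t) = at + b; the 3 given values yield a linear system in the 2 coefficients.
Solving, T(t) = -t + 1.
The coefficient of t is -1.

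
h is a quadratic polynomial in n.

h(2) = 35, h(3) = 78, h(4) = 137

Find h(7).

410

Write h(n) = an² + bn + c; the 3 given values yield a linear system in the 3 coefficients.
Solving, h(n) = 8n² + 3n - 3.
Then h(7) = 410.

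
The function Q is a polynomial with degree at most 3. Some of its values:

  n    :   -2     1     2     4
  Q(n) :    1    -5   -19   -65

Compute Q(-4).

Write Q(n) = an³ + bn² + cn + d; the 4 given values yield a linear system in the 4 coefficients.
Solving, the leading coefficient vanishes, and Q(n) = -3n² - 5n + 3.
Then Q(-4) = -25.

-25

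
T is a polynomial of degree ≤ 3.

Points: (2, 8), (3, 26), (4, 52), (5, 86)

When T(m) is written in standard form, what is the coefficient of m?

First differences: 18, 26, 34. Second differences: 8, 8.
Level-2 differences are constant, so T has degree 2.
Fitting a degree-2 polynomial gives T(m) = 4m² - 2m - 4.
The coefficient of m is -2.

-2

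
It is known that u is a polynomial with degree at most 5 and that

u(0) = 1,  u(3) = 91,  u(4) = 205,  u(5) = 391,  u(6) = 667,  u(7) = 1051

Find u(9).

Write u(n) = an^5 + bn^4 + cn³ + dn² + en + p; the 6 given values yield a linear system in the 6 coefficients.
Solving, the top 2 coefficients vanish, and u(n) = 3n³ + 3n + 1.
Then u(9) = 2215.

2215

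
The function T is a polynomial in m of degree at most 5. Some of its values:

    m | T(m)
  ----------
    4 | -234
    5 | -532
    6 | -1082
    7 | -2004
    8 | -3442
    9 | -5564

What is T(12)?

-18074

Write T(m) = am^5 + bm^4 + cm³ + dm² + em + p; the 6 given values yield a linear system in the 6 coefficients.
Solving, the leading coefficient vanishes, and T(m) = -m^4 + 2m³ - 5m² - 6m - 2.
Then T(12) = -18074.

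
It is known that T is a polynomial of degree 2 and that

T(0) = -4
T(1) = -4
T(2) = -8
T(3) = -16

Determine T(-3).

-28

Write T(t) = at² + bt + c; the 4 given values yield a linear system in the 3 coefficients.
Solving, T(t) = -2t² + 2t - 4.
Then T(-3) = -28.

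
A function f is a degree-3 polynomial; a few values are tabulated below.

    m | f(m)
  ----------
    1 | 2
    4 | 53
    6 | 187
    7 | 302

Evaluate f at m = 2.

Write f(m) = am³ + bm² + cm + d; the 4 given values yield a linear system in the 4 coefficients.
Solving, f(m) = m³ - m² + m + 1.
Then f(2) = 7.

7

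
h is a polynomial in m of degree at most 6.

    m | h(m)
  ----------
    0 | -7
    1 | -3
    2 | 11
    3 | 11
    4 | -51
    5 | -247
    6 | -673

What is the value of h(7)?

First differences: 4, 14, 0, -62, -196, -426. Second differences: 10, -14, -62, -134, -230. Third differences: -24, -48, -72, -96. Fourth differences: -24, -24, -24.
Level-4 differences are constant, so h has degree 4.
Fitting a degree-4 polynomial gives h(m) = -m^4 + 2m³ + 6m² - 3m - 7.
Then h(7) = -1449.

-1449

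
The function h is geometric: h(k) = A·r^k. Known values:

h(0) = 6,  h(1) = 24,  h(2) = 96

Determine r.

Consecutive ratio: 24/6 = 4, and 96/24 = 4, so r = 4.
Then A·4^0 = 6 gives A = 6, and h(k) = 6·4^k.

4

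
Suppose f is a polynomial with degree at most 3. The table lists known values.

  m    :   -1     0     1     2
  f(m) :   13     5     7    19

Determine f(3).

41

Write f(m) = am³ + bm² + cm + d; the 4 given values yield a linear system in the 4 coefficients.
Solving, the leading coefficient vanishes, and f(m) = 5m² - 3m + 5.
Then f(3) = 41.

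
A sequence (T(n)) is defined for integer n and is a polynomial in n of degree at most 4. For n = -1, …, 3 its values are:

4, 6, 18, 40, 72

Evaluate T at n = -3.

30

First differences: 2, 12, 22, 32. Second differences: 10, 10, 10.
Level-2 differences are constant, so T has degree 2.
Fitting a degree-2 polynomial gives T(n) = 5n² + 7n + 6.
Then T(-3) = 30.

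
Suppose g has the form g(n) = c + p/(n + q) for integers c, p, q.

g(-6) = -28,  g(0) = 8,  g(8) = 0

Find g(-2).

(g(n) − c)(n + q) = p for each data point; the three points give a linear system in c and q, then p follows.
Solving: c = -4, q = 4, p = 48, so g(n) = -4 + 48/(n + 4).
Then g(-2) = -4 + 48/2 = 20.

20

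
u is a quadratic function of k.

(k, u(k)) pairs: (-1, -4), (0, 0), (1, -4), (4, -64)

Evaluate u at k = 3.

Write u(k) = ak² + bk + c; the 4 given values yield a linear system in the 3 coefficients.
Solving, u(k) = -4k².
Then u(3) = -36.

-36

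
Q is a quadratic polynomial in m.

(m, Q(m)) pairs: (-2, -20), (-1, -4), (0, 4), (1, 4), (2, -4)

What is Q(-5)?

-116

First differences: 16, 8, 0, -8. Second differences: -8, -8, -8.
Level-2 differences are constant, so Q has degree 2.
Fitting a degree-2 polynomial gives Q(m) = -4m² + 4m + 4.
Then Q(-5) = -116.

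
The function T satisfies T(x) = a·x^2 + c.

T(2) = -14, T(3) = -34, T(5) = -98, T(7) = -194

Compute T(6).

-142

From T(2) = -14 and T(3) = -34: 4a + c = -14 and 9a + c = -34.
Subtracting: 5a = -20, so a = -4; then c = -14 − (-4)·4 = 2.
So T(x) = -4x² + 2, and T(6) = -142.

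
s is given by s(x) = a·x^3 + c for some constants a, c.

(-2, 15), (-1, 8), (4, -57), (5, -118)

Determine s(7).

-336

From s(-2) = 15 and s(-1) = 8: -8a + c = 15 and -1a + c = 8.
Subtracting: 7a = -7, so a = -1; then c = 15 − (-1)·(-8) = 7.
So s(x) = -1x³ + 7, and s(7) = -336.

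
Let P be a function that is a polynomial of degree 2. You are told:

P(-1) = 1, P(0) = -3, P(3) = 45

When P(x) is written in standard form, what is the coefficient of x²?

Write P(x) = ax² + bx + c; the 3 given values yield a linear system in the 3 coefficients.
Solving, P(x) = 5x² + x - 3.
The coefficient of x² is 5.

5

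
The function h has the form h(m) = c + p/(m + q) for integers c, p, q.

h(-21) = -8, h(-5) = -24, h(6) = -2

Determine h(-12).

(h(m) − c)(m + q) = p for each data point; the three points give a linear system in c and q, then p follows.
Solving: c = -6, q = 3, p = 36, so h(m) = -6 + 36/(m + 3).
Then h(-12) = -6 + 36/(-9) = -10.

-10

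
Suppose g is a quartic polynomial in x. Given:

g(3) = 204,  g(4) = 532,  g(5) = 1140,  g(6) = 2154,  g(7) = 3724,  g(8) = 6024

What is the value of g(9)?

Write g(x) = ax^4 + bx³ + cx² + dx + e; the 6 given values yield a linear system in the 5 coefficients.
Solving, g(x) = x^4 + 3x³ + 7x² - 7x.
Then g(9) = 9252.

9252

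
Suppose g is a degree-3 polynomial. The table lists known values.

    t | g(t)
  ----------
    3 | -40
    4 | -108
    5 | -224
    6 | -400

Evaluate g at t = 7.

Write g(t) = at³ + bt² + ct + d; the 4 given values yield a linear system in the 4 coefficients.
Solving, g(t) = -2t³ + 6t - 4.
Then g(7) = -648.

-648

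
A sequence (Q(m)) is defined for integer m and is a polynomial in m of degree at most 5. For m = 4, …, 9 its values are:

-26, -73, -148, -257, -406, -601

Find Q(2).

8

Write Q(m) = am^5 + bm^4 + cm³ + dm² + em + p; the 6 given values yield a linear system in the 6 coefficients.
Solving, the top 2 coefficients vanish, and Q(m) = -m³ + m² + 5m + 2.
Then Q(2) = 8.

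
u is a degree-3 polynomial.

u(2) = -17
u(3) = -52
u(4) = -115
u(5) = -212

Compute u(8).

-767

Write u(m) = am³ + bm² + cm + d; the 4 given values yield a linear system in the 4 coefficients.
Solving, u(m) = -m³ - 5m² + 9m - 7.
Then u(8) = -767.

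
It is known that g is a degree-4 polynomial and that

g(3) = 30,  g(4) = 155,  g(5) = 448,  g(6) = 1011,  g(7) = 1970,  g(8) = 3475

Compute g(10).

8843

First differences: 125, 293, 563, 959, 1505. Second differences: 168, 270, 396, 546. Third differences: 102, 126, 150. Fourth differences: 24, 24.
Level-4 differences are constant, so g has degree 4.
Fitting a degree-4 polynomial gives g(t) = t^4 - t³ - t² - 6t + 3.
Then g(10) = 8843.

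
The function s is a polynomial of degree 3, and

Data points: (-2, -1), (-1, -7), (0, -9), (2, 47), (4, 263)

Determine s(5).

Write s(n) = an³ + bn² + cn + d; the 5 given values yield a linear system in the 4 coefficients.
Solving, s(n) = 2n³ + 8n² + 4n - 9.
Then s(5) = 461.

461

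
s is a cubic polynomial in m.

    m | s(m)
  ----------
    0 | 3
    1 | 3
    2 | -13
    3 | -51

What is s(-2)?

Write s(m) = am³ + bm² + cm + d; the 4 given values yield a linear system in the 4 coefficients.
Solving, s(m) = -m³ - 5m² + 6m + 3.
Then s(-2) = -21.

-21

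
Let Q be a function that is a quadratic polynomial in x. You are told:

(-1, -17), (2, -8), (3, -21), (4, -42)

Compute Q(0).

Write Q(x) = ax² + bx + c; the 4 given values yield a linear system in the 3 coefficients.
Solving, Q(x) = -4x² + 7x - 6.
Then Q(0) = -6.

-6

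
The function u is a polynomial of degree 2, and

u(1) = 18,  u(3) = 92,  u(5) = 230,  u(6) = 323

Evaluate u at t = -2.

Write u(t) = at² + bt + c; the 4 given values yield a linear system in the 3 coefficients.
Solving, u(t) = 8t² + 5t + 5.
Then u(-2) = 27.

27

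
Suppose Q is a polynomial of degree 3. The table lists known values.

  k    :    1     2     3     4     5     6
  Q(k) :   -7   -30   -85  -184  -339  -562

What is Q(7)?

First differences: -23, -55, -99, -155, -223. Second differences: -32, -44, -56, -68. Third differences: -12, -12, -12.
Level-3 differences are constant, so Q has degree 3.
Fitting a degree-3 polynomial gives Q(k) = -2k³ - 4k² + 3k - 4.
Then Q(7) = -865.

-865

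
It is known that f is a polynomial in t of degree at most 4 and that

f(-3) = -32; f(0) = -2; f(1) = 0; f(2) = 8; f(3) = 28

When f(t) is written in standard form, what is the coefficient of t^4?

0

Write f(t) = at^4 + bt³ + ct² + dt + e; the 5 given values yield a linear system in the 5 coefficients.
Solving, the leading coefficient vanishes, and f(t) = t³ + t - 2.
The coefficient of t^4 is 0.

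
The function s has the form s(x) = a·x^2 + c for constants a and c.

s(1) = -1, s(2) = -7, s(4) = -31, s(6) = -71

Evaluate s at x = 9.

-161

From s(1) = -1 and s(2) = -7: 1a + c = -1 and 4a + c = -7.
Subtracting: 3a = -6, so a = -2; then c = -1 − (-2)·1 = 1.
So s(x) = -2x² + 1, and s(9) = -161.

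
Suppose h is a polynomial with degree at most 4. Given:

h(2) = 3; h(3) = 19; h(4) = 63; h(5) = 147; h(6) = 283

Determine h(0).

Write h(n) = an^4 + bn³ + cn² + dn + e; the 5 given values yield a linear system in the 5 coefficients.
Solving, the leading coefficient vanishes, and h(n) = 2n³ - 4n² - 2n + 7.
Then h(0) = 7.

7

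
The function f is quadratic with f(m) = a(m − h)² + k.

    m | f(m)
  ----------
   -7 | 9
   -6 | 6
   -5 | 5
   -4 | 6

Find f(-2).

14

First differences -3, -1, 1; second difference 2 = 2a, so a = 1.
Expanding, the m-coefficient is −2ah = -2h; matching it to the data gives h = -5, and then k = 5.
So f(m) = 1(m + 5)² + 5.
f(-2) = 1·3² + 5 = 14.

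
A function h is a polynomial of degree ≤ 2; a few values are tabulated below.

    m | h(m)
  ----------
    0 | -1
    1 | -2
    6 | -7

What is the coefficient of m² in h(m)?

0

Write h(m) = am² + bm + c; the 3 given values yield a linear system in the 3 coefficients.
Solving, the leading coefficient vanishes, and h(m) = -m - 1.
The coefficient of m² is 0.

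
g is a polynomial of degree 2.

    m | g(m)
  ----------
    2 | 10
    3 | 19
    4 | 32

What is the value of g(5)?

49

Write g(m) = am² + bm + c; the 3 given values yield a linear system in the 3 coefficients.
Solving, g(m) = 2m² - m + 4.
Then g(5) = 49.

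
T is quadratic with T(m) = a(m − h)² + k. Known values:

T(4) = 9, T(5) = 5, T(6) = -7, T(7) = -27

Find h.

First differences -4, -12, -20; second difference -8 = 2a, so a = -4.
Expanding, the m-coefficient is −2ah = 8h; matching it to the data gives h = 4, and then k = 9.
So T(m) = -4(m − 4)² + 9.
Hence h = 4.

4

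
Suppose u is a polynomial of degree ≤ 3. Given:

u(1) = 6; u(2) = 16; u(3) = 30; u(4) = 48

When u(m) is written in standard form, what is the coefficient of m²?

2

First differences: 10, 14, 18. Second differences: 4, 4.
Level-2 differences are constant, so u has degree 2.
Fitting a degree-2 polynomial gives u(m) = 2m² + 4m.
The coefficient of m² is 2.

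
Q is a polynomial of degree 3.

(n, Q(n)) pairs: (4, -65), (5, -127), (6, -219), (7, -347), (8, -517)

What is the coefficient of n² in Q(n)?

0

First differences: -62, -92, -128, -170. Second differences: -30, -36, -42. Third differences: -6, -6.
Level-3 differences are constant, so Q has degree 3.
Fitting a degree-3 polynomial gives Q(n) = -n³ - n + 3.
The coefficient of n² is 0.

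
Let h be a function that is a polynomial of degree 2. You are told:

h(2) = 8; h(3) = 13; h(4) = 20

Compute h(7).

Write h(t) = at² + bt + c; the 3 given values yield a linear system in the 3 coefficients.
Solving, h(t) = t² + 4.
Then h(7) = 53.

53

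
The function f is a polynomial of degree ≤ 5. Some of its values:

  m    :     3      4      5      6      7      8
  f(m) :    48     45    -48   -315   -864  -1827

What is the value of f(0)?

First differences: -3, -93, -267, -549, -963. Second differences: -90, -174, -282, -414. Third differences: -84, -108, -132. Fourth differences: -24, -24.
Level-4 differences are constant, so f has degree 4.
Fitting a degree-4 polynomial gives f(m) = -m^4 + 4m³ + 4m² - 4m - 3.
Then f(0) = -3.

-3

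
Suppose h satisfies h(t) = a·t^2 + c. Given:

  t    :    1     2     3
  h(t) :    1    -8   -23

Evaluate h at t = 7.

-143

From h(1) = 1 and h(2) = -8: 1a + c = 1 and 4a + c = -8.
Subtracting: 3a = -9, so a = -3; then c = 1 − (-3)·1 = 4.
So h(t) = -3t² + 4, and h(7) = -143.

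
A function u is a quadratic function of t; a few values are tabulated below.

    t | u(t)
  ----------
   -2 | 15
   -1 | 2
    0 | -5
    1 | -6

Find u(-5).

90

First differences: -13, -7, -1. Second differences: 6, 6.
Level-2 differences are constant, so u has degree 2.
Fitting a degree-2 polynomial gives u(t) = 3t² - 4t - 5.
Then u(-5) = 90.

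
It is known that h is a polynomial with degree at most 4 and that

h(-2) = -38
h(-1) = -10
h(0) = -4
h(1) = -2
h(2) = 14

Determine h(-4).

-232

First differences: 28, 6, 2, 16. Second differences: -22, -4, 14. Third differences: 18, 18.
Level-3 differences are constant, so h has degree 3.
Fitting a degree-3 polynomial gives h(k) = 3k³ - 2k² + k - 4.
Then h(-4) = -232.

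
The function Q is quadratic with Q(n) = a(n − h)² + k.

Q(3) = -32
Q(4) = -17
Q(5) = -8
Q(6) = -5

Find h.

6

First differences 15, 9, 3; second difference -6 = 2a, so a = -3.
Expanding, the n-coefficient is −2ah = 6h; matching it to the data gives h = 6, and then k = -5.
So Q(n) = -3(n − 6)² − 5.
Hence h = 6.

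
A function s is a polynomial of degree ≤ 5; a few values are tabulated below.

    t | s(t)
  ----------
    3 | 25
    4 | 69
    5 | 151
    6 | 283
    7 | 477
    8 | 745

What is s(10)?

Write s(t) = at^5 + bt^4 + ct³ + dt² + et + p; the 6 given values yield a linear system in the 6 coefficients.
Solving, the top 2 coefficients vanish, and s(t) = 2t³ - 5t² + 5t + 1.
Then s(10) = 1551.

1551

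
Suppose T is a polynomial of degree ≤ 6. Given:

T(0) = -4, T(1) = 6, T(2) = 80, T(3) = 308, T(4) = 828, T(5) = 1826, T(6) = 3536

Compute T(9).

First differences: 10, 74, 228, 520, 998, 1710. Second differences: 64, 154, 292, 478, 712. Third differences: 90, 138, 186, 234. Fourth differences: 48, 48, 48.
Level-4 differences are constant, so T has degree 4.
Fitting a degree-4 polynomial gives T(n) = 2n^4 + 3n³ + 9n² - 4n - 4.
Then T(9) = 15998.

15998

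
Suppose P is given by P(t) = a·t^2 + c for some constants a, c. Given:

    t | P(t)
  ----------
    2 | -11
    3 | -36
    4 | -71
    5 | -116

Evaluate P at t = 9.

From P(2) = -11 and P(3) = -36: 4a + c = -11 and 9a + c = -36.
Subtracting: 5a = -25, so a = -5; then c = -11 − (-5)·4 = 9.
So P(t) = -5t² + 9, and P(9) = -396.

-396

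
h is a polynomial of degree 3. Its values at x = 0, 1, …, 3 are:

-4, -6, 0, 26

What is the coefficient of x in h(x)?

Write h(x) = ax³ + bx² + cx + d; the 4 given values yield a linear system in the 4 coefficients.
Solving, h(x) = 2x³ - 2x² - 2x - 4.
The coefficient of x is -2.

-2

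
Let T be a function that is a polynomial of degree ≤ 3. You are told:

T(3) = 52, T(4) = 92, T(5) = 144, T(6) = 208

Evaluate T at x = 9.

472

First differences: 40, 52, 64. Second differences: 12, 12.
Level-2 differences are constant, so T has degree 2.
Fitting a degree-2 polynomial gives T(x) = 6x² - 2x + 4.
Then T(9) = 472.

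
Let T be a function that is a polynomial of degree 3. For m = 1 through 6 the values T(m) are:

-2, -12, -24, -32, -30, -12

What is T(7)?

28

First differences: -10, -12, -8, 2, 18. Second differences: -2, 4, 10, 16. Third differences: 6, 6, 6.
Level-3 differences are constant, so T has degree 3.
Extending the table by one column gives the next first difference 40, so T(7) = -12 + 40 = 28.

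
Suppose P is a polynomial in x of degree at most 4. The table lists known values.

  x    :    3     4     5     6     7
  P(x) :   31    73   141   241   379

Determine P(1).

First differences: 42, 68, 100, 138. Second differences: 26, 32, 38. Third differences: 6, 6.
Level-3 differences are constant, so P has degree 3.
Fitting a degree-3 polynomial gives P(x) = x³ + x² - 2x + 1.
Then P(1) = 1.

1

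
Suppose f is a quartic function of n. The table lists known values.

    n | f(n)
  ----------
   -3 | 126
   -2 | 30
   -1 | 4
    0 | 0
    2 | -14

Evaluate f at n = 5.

310

Write f(n) = an^4 + bn³ + cn² + dn + e; the 5 given values yield a linear system in the 5 coefficients.
Solving, f(n) = n^4 - 2n³ - 2n² - 3n.
Then f(5) = 310.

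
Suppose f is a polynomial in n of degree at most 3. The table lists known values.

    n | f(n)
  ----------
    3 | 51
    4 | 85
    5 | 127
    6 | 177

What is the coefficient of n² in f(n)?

4

First differences: 34, 42, 50. Second differences: 8, 8.
Level-2 differences are constant, so f has degree 2.
Fitting a degree-2 polynomial gives f(n) = 4n² + 6n - 3.
The coefficient of n² is 4.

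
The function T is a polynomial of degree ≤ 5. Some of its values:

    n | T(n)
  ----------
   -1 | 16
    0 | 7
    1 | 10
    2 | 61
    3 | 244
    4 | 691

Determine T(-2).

Write T(n) = an^5 + bn^4 + cn³ + dn² + en + p; the 6 given values yield a linear system in the 6 coefficients.
Solving, the leading coefficient vanishes, and T(n) = 2n^4 + 2n³ + 4n² - 5n + 7.
Then T(-2) = 49.

49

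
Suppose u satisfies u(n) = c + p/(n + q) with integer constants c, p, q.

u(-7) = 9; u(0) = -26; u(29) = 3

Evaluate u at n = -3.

19

(u(n) − c)(n + q) = p for each data point; the three points give a linear system in c and q, then p follows.
Solving: c = 4, q = 1, p = -30, so u(n) = 4 − 30/(n + 1).
Then u(-3) = 4 − 30/(-2) = 19.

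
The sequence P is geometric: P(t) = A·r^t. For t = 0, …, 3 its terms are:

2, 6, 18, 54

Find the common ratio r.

3

Consecutive ratio: 6/2 = 3, and 18/6 = 3, so r = 3.
Then A·3^0 = 2 gives A = 2, and P(t) = 2·3^t.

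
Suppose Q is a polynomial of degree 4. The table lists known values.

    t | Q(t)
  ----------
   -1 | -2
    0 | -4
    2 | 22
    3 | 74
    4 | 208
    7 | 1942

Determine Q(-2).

34

Write Q(t) = at^4 + bt³ + ct² + dt + e; the 6 given values yield a linear system in the 5 coefficients.
Solving, Q(t) = t^4 - 2t³ + 4t² + 5t - 4.
Then Q(-2) = 34.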